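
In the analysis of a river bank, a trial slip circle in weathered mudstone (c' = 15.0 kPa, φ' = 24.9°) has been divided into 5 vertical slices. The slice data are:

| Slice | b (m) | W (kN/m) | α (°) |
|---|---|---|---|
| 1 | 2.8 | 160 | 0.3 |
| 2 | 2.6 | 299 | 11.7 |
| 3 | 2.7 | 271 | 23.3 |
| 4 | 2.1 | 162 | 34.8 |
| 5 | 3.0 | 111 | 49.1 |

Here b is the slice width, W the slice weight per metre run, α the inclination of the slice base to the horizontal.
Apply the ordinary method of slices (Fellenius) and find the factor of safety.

FS = 1.90

Ordinary method of slices: FS = Σ[c'·Δl_i + (W_i cosα_i)·tanφ'] / Σ W_i sinα_i, with Δl_i = b_i / cosα_i.
Slice 1: Δl = 2.8/cos0.3° = 2.800 m; N'_1 = 160·cos0.3° = 160.0; c'Δl = 42.00; W sinα = 0.8
Slice 2: Δl = 2.6/cos11.7° = 2.655 m; N'_2 = 299·cos11.7° = 292.8; c'Δl = 39.83; W sinα = 60.6
Slice 3: Δl = 2.7/cos23.3° = 2.940 m; N'_3 = 271·cos23.3° = 248.9; c'Δl = 44.10; W sinα = 107.2
Slice 4: Δl = 2.1/cos34.8° = 2.557 m; N'_4 = 162·cos34.8° = 133.0; c'Δl = 38.36; W sinα = 92.5
Slice 5: Δl = 3.0/cos49.1° = 4.582 m; N'_5 = 111·cos49.1° = 72.7; c'Δl = 68.73; W sinα = 83.9
Σc'Δl = 233.0 kN/m; ΣN' = 907.4 kN/m; ΣW sinα = 345.0 kN/m
Resisting = 233.0 + 907.4·tan24.9° = 233.0 + 421.2 = 654.2 kN/m
FS = 654.2 / 345.0 = 1.896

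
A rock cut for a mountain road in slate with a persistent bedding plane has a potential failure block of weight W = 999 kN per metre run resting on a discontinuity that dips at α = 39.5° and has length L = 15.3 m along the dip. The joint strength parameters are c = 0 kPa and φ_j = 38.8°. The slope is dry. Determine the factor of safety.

FS = 0.98

Resolving the block weight along and normal to the plane and applying the Mohr–Coulomb strength on the joint:
N' = W cosα = 999·cos39.5° = 770.9 kN/m
Driving force T = W sinα = 999·sin39.5° = 635.4 kN/m
Resisting force R = c·L + N'·tanφ_j = 0·15.3 + 770.9·tan38.8° = 0.0 + 619.8 = 619.8 kN/m
FS = R / T = 619.8 / 635.4 = 0.975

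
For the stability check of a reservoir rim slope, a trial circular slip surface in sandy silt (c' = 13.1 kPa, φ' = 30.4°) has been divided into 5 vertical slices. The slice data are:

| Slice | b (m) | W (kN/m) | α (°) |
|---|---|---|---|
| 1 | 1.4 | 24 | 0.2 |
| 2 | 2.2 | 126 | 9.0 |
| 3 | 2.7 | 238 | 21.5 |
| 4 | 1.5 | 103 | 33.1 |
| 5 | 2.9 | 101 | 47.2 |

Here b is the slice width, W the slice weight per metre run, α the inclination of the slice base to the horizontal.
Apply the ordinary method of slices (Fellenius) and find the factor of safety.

FS = 1.99

Ordinary method of slices: FS = Σ[c'·Δl_i + (W_i cosα_i)·tanφ'] / Σ W_i sinα_i, with Δl_i = b_i / cosα_i.
Slice 1: Δl = 1.4/cos0.2° = 1.400 m; N'_1 = 24·cos0.2° = 24.0; c'Δl = 18.34; W sinα = 0.1
Slice 2: Δl = 2.2/cos9.0° = 2.227 m; N'_2 = 126·cos9.0° = 124.4; c'Δl = 29.18; W sinα = 19.7
Slice 3: Δl = 2.7/cos21.5° = 2.902 m; N'_3 = 238·cos21.5° = 221.4; c'Δl = 38.02; W sinα = 87.2
Slice 4: Δl = 1.5/cos33.1° = 1.791 m; N'_4 = 103·cos33.1° = 86.3; c'Δl = 23.46; W sinα = 56.2
Slice 5: Δl = 2.9/cos47.2° = 4.268 m; N'_5 = 101·cos47.2° = 68.6; c'Δl = 55.91; W sinα = 74.1
Σc'Δl = 164.9 kN/m; ΣN' = 524.8 kN/m; ΣW sinα = 237.4 kN/m
Resisting = 164.9 + 524.8·tan30.4° = 164.9 + 307.9 = 472.8 kN/m
FS = 472.8 / 237.4 = 1.992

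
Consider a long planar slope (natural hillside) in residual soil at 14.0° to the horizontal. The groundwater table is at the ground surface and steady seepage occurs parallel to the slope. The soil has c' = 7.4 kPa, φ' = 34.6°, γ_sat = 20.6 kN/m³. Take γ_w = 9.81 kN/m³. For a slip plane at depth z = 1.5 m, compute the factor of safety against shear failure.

FS = 2.47

With seepage parallel to the slope and the water table at the surface, the effective normal stress on the slip plane uses the buoyant unit weight γ' = γ_sat − γ_w while the driving shear stress uses γ_sat:
FS = [c' + γ' z cos²β tanφ'] / [γ_sat z sinβ cosβ]
γ' = 20.6 − 9.81 = 10.79 kN/m³
Numerator = 7.4 + 10.79·1.5·cos²14.0°·tan34.6° = 7.4 + 10.79·1.5·0.9415·0.6899 = 17.912 kPa
Denominator = 20.6·1.5·sin14.0°·cos14.0° = 20.6·1.5·0.2419·0.9703 = 7.253 kPa
FS = 17.912 / 7.253 = 2.469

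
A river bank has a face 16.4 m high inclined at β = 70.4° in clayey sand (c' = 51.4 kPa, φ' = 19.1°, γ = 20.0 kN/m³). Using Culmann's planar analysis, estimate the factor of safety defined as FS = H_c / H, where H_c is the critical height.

FS = 1.49

H_c = (4c'/γ) · sinβ cosφ' / [1 − cos(β − φ')]
    = (4·51.4/20.0) · sin70.4°·cos19.1° / [1 − cos51.3°]
    = 10.280 · 0.8902 / 0.3748 = 24.42 m
FS = H_c / H = 24.42 / 16.4 = 1.489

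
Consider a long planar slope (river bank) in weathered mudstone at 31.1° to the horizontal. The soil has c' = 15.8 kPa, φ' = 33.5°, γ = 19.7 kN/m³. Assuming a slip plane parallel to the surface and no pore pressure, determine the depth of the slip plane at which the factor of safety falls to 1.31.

z = 8.52 m

Setting FS = 1.31 in FS = [c' + γz cos²β tanφ'] / [γz sinβ cosβ] and solving for z:
z = c' / [γ cosβ (FS·sinβ − cosβ·tanφ')]
  = 15.8 / [19.7·cos31.1°·(1.31·sin31.1° − cos31.1°·tan33.5°)]
  = 15.8 / [19.7·0.8563·(1.31·0.5165 − 0.8563·0.6619)]
  = 15.8 / 1.8540 = 8.522 m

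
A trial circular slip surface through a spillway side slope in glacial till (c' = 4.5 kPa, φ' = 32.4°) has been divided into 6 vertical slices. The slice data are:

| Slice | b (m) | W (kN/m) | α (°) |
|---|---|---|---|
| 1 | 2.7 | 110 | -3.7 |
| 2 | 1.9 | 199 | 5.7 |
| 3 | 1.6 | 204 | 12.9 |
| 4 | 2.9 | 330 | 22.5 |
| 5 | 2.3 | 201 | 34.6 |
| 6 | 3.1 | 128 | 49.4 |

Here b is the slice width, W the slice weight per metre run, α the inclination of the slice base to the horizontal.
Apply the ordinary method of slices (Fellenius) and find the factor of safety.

FS = 1.89

Ordinary method of slices: FS = Σ[c'·Δl_i + (W_i cosα_i)·tanφ'] / Σ W_i sinα_i, with Δl_i = b_i / cosα_i.
Slice 1: Δl = 2.7/cos(-3.7°) = 2.706 m; N'_1 = 110·cos(-3.7°) = 109.8; c'Δl = 12.18; W sinα = -7.1
Slice 2: Δl = 1.9/cos5.7° = 1.909 m; N'_2 = 199·cos5.7° = 198.0; c'Δl = 8.59; W sinα = 19.8
Slice 3: Δl = 1.6/cos12.9° = 1.641 m; N'_3 = 204·cos12.9° = 198.9; c'Δl = 7.39; W sinα = 45.5
Slice 4: Δl = 2.9/cos22.5° = 3.139 m; N'_4 = 330·cos22.5° = 304.9; c'Δl = 14.13; W sinα = 126.3
Slice 5: Δl = 2.3/cos34.6° = 2.794 m; N'_5 = 201·cos34.6° = 165.5; c'Δl = 12.57; W sinα = 114.1
Slice 6: Δl = 3.1/cos49.4° = 4.764 m; N'_6 = 128·cos49.4° = 83.3; c'Δl = 21.44; W sinα = 97.2
Σc'Δl = 76.3 kN/m; ΣN' = 1060.3 kN/m; ΣW sinα = 395.8 kN/m
Resisting = 76.3 + 1060.3·tan32.4° = 76.3 + 672.9 = 749.2 kN/m
FS = 749.2 / 395.8 = 1.893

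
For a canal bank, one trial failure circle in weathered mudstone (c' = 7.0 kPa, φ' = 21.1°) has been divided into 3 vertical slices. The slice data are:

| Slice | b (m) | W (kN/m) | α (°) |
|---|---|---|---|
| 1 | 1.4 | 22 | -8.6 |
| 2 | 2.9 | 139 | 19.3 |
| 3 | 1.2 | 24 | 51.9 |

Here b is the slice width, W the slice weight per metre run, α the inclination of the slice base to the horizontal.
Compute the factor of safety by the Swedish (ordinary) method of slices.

FS = 1.78

Ordinary method of slices: FS = Σ[c'·Δl_i + (W_i cosα_i)·tanφ'] / Σ W_i sinα_i, with Δl_i = b_i / cosα_i.
Slice 1: Δl = 1.4/cos(-8.6°) = 1.416 m; N'_1 = 22·cos(-8.6°) = 21.8; c'Δl = 9.91; W sinα = -3.3
Slice 2: Δl = 2.9/cos19.3° = 3.073 m; N'_2 = 139·cos19.3° = 131.2; c'Δl = 21.51; W sinα = 45.9
Slice 3: Δl = 1.2/cos51.9° = 1.945 m; N'_3 = 24·cos51.9° = 14.8; c'Δl = 13.61; W sinα = 18.9
Σc'Δl = 45.0 kN/m; ΣN' = 167.7 kN/m; ΣW sinα = 61.5 kN/m
Resisting = 45.0 + 167.7·tan21.1° = 45.0 + 64.7 = 109.8 kN/m
FS = 109.8 / 61.5 = 1.784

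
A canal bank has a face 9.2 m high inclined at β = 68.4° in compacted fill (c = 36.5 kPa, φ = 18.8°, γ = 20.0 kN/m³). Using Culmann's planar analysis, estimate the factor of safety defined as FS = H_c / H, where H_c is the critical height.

FS = 1.98

H_c = (4c/γ) · sinβ cosφ / [1 − cos(β − φ)]
    = (4·36.5/20.0) · sin68.4°·cos18.8° / [1 − cos49.6°]
    = 7.300 · 0.8802 / 0.3519 = 18.26 m
FS = H_c / H = 18.26 / 9.2 = 1.985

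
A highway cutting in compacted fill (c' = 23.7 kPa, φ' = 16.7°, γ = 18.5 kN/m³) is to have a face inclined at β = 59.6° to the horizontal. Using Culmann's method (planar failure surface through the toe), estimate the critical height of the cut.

Culmann's analysis gives the critical failure plane at α_cr = (β + φ')/2 = (59.6 + 16.7)/2 = 38.1°, and the critical height
H_c = (4c'/γ) · sinβ cosφ' / [1 − cos(β − φ')]
    = (4·23.7/18.5) · sin59.6°·cos16.7° / [1 − cos(42.9°)]
    = 5.124 · 0.8625·0.9578 / [1 − 0.7325]
    = 5.124 · 0.8261 / 0.2675
    = 15.83 m

H_c = 15.83 m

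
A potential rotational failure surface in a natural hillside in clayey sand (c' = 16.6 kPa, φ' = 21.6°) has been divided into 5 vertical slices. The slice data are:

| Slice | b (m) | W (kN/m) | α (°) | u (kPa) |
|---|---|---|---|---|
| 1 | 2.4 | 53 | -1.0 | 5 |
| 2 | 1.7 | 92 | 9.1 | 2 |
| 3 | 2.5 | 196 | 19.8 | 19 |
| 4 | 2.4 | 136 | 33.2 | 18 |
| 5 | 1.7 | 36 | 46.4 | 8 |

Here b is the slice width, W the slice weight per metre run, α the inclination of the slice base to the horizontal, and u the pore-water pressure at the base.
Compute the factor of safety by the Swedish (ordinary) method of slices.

Ordinary method of slices: FS = Σ[c'·Δl_i + (W_i cosα_i − u_i·Δl_i)·tanφ'] / Σ W_i sinα_i, with Δl_i = b_i / cosα_i.
Slice 1: Δl = 2.4/cos(-1.0°) = 2.400 m; N'_1 = 53·cos(-1.0°) − 5·2.400 = 41.0; c'Δl = 39.85; W sinα = -0.9
Slice 2: Δl = 1.7/cos9.1° = 1.722 m; N'_2 = 92·cos9.1° − 2·1.722 = 87.4; c'Δl = 28.58; W sinα = 14.6
Slice 3: Δl = 2.5/cos19.8° = 2.657 m; N'_3 = 196·cos19.8° − 19·2.657 = 133.9; c'Δl = 44.11; W sinα = 66.4
Slice 4: Δl = 2.4/cos33.2° = 2.868 m; N'_4 = 136·cos33.2° − 18·2.868 = 62.2; c'Δl = 47.61; W sinα = 74.5
Slice 5: Δl = 1.7/cos46.4° = 2.465 m; N'_5 = 36·cos46.4° − 8·2.465 = 5.1; c'Δl = 40.92; W sinα = 26.1
Σc'Δl = 201.1 kN/m; ΣN' = 329.6 kN/m; ΣW sinα = 180.6 kN/m
Resisting = 201.1 + 329.6·tan21.6° = 201.1 + 130.5 = 331.6 kN/m
FS = 331.6 / 180.6 = 1.836

FS = 1.84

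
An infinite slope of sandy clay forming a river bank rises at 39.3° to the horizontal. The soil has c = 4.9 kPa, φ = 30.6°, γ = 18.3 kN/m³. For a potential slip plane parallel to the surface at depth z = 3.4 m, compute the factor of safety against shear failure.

For an infinite slope with a slip plane parallel to the surface (no pore pressure): FS = [c + γz cos²β tanφ] / [γz sinβ cosβ].
γz = 18.3·3.4 = 62.22 kN/m²
Numerator = 4.9 + 62.22·cos²39.3°·tan30.6° = 4.9 + 62.22·0.5988·0.5914 = 26.935 kPa
Denominator = 62.22·sin39.3°·cos39.3° = 62.22·0.6334·0.7738 = 30.496 kPa
FS = 26.935 / 30.496 = 0.883

FS = 0.88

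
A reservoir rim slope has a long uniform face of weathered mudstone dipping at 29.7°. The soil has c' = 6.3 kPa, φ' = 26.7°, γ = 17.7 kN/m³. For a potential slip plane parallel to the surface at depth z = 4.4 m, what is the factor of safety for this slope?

FS = 1.07

For an infinite slope with a slip plane parallel to the surface (no pore pressure): FS = [c' + γz cos²β tanφ'] / [γz sinβ cosβ].
γz = 17.7·4.4 = 77.88 kN/m²
Numerator = 6.3 + 77.88·cos²29.7°·tan26.7° = 6.3 + 77.88·0.7545·0.5029 = 35.854 kPa
Denominator = 77.88·sin29.7°·cos29.7° = 77.88·0.4955·0.8686 = 33.517 kPa
FS = 35.854 / 33.517 = 1.070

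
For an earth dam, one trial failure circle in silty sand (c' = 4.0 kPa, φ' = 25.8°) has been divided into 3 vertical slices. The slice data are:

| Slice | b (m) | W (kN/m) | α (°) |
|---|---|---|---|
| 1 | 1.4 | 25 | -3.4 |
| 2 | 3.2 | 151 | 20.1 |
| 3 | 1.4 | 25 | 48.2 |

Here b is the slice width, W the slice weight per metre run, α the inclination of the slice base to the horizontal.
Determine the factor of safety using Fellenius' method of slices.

FS = 1.68

Ordinary method of slices: FS = Σ[c'·Δl_i + (W_i cosα_i)·tanφ'] / Σ W_i sinα_i, with Δl_i = b_i / cosα_i.
Slice 1: Δl = 1.4/cos(-3.4°) = 1.402 m; N'_1 = 25·cos(-3.4°) = 25.0; c'Δl = 5.61; W sinα = -1.5
Slice 2: Δl = 3.2/cos20.1° = 3.408 m; N'_2 = 151·cos20.1° = 141.8; c'Δl = 13.63; W sinα = 51.9
Slice 3: Δl = 1.4/cos48.2° = 2.100 m; N'_3 = 25·cos48.2° = 16.7; c'Δl = 8.40; W sinα = 18.6
Σc'Δl = 27.6 kN/m; ΣN' = 183.4 kN/m; ΣW sinα = 69.0 kN/m
Resisting = 27.6 + 183.4·tan25.8° = 27.6 + 88.7 = 116.3 kN/m
FS = 116.3 / 69.0 = 1.685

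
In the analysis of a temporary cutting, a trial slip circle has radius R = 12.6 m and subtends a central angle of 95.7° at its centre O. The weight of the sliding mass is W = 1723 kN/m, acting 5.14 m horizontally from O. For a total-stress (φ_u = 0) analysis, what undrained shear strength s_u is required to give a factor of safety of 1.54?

s_u = 51.4 kPa

FS = s_u·L_a·R / (W·d), so s_u = FS·W·d / (L_a·R).
Arc length L_a = R·θ = 12.6·(95.7°·π/180) = 12.6·1.6703 = 21.05 m
s_u = 1.54·1723·5.14 / (21.05·12.6) = 13638.6 / 265.17 = 51.43 kPa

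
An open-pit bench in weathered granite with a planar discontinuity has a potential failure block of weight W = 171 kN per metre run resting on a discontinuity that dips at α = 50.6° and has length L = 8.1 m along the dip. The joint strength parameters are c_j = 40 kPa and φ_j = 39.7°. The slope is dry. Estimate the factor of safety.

Resolving the block weight along and normal to the plane and applying the Mohr–Coulomb strength on the joint:
N' = W cosα = 171·cos50.6° = 108.5 kN/m
Driving force T = W sinα = 171·sin50.6° = 132.1 kN/m
Resisting force R = c_j·L + N'·tanφ_j = 40·8.1 + 108.5·tan39.7° = 324.0 + 90.1 = 414.1 kN/m
FS = R / T = 414.1 / 132.1 = 3.134

FS = 3.13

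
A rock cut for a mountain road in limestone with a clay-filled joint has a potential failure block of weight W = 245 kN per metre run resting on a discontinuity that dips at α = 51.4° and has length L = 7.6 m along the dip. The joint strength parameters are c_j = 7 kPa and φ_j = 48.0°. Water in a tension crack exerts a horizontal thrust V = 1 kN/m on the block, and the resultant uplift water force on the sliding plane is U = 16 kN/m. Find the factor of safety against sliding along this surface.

FS = 1.06

Resolving the block weight along and normal to the plane and applying the Mohr–Coulomb strength on the joint:
N' = W cosα − U − V sinα = 245·cos51.4° − 16 − 1·sin51.4° = 136.1 kN/m
Driving force T = W sinα + V cosα = 245·sin51.4° + 1·cos51.4° = 192.1 kN/m
Resisting force R = c_j·L + N'·tanφ_j = 7·7.6 + 136.1·tan48.0° = 53.2 + 151.1 = 204.3 kN/m
FS = R / T = 204.3 / 192.1 = 1.064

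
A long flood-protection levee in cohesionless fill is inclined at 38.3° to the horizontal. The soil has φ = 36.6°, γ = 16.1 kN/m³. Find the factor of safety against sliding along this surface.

FS = 0.94

For a dry cohesionless infinite slope the factor of safety is FS = tanφ / tanβ.
FS = tan36.6° / tan38.3° = 0.7427 / 0.7898 = 0.940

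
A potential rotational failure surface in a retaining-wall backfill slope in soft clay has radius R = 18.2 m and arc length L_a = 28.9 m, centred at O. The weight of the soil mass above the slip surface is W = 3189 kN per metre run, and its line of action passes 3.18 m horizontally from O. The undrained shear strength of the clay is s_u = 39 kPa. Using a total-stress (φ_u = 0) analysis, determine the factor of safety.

Taking moments about the centre O, the resisting moment is provided by the undrained shear strength acting along the arc:
M_R = s_u·L_a·R = 39·28.90·18.2 = 20513.2 kN·m/m
M_D = W·d = 3189·3.18 = 10141.0 kN·m/m
FS = M_R / M_D = 20513.2 / 10141.0 = 2.023

FS = 2.02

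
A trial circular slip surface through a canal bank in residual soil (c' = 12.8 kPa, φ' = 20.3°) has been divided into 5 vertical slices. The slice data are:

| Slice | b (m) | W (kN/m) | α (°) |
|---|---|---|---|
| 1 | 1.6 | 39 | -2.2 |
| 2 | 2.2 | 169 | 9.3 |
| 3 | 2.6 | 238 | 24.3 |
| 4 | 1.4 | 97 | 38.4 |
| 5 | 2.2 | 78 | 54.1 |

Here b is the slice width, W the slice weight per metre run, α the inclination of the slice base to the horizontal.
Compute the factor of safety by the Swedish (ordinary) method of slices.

Ordinary method of slices: FS = Σ[c'·Δl_i + (W_i cosα_i)·tanφ'] / Σ W_i sinα_i, with Δl_i = b_i / cosα_i.
Slice 1: Δl = 1.6/cos(-2.2°) = 1.601 m; N'_1 = 39·cos(-2.2°) = 39.0; c'Δl = 20.50; W sinα = -1.5
Slice 2: Δl = 2.2/cos9.3° = 2.229 m; N'_2 = 169·cos9.3° = 166.8; c'Δl = 28.54; W sinα = 27.3
Slice 3: Δl = 2.6/cos24.3° = 2.853 m; N'_3 = 238·cos24.3° = 216.9; c'Δl = 36.52; W sinα = 97.9
Slice 4: Δl = 1.4/cos38.4° = 1.786 m; N'_4 = 97·cos38.4° = 76.0; c'Δl = 22.87; W sinα = 60.3
Slice 5: Δl = 2.2/cos54.1° = 3.752 m; N'_5 = 78·cos54.1° = 45.7; c'Δl = 48.02; W sinα = 63.2
Σc'Δl = 156.4 kN/m; ΣN' = 544.4 kN/m; ΣW sinα = 247.2 kN/m
Resisting = 156.4 + 544.4·tan20.3° = 156.4 + 201.4 = 357.8 kN/m
FS = 357.8 / 247.2 = 1.448

FS = 1.45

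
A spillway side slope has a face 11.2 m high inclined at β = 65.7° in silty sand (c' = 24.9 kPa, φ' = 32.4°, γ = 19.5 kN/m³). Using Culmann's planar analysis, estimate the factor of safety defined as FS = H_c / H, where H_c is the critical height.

H_c = (4c'/γ) · sinβ cosφ' / [1 − cos(β − φ')]
    = (4·24.9/19.5) · sin65.7°·cos32.4° / [1 − cos33.3°]
    = 5.108 · 0.7695 / 0.1642 = 23.94 m
FS = H_c / H = 23.94 / 11.2 = 2.137

FS = 2.14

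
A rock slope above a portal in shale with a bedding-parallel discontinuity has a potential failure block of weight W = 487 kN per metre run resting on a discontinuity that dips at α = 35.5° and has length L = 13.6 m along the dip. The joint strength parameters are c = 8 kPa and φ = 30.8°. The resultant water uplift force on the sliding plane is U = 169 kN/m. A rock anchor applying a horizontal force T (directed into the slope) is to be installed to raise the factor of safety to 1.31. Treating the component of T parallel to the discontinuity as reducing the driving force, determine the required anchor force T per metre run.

T = 89 kN/m

Resolving forces along and normal to the sliding plane, with the horizontal anchor force T adding T·sinα to the effective normal force and T·cosα acting up the plane against the driving force:
FS = [cL + (W cosα − U + T sinα) tanφ] / [W sinα − T cosα]
Without the anchor: N' = 227.5 kN/m, driving T_d = 282.8 kN/m, resisting R = 8·13.6 + 227.5·tan30.8° = 244.4 kN/m, FS = 0.86.
Setting FS = 1.31 and solving for T:
1.31·(282.8 − T cos35.5°) = 244.4 + T sin35.5°·tan30.8°
T·(sin35.5°·tan30.8° + 1.31·cos35.5°) = 1.31·282.8 − 244.4
T·(0.5807·0.5961 + 1.31·0.8141) = 370.5 − 244.4 = 126.1
T·1.4127 = 126.1
T = 89.2 kN/m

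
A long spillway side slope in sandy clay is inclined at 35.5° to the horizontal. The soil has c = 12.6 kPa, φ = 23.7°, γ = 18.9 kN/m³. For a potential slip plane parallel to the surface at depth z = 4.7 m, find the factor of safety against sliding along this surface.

For an infinite slope with a slip plane parallel to the surface (no pore pressure): FS = [c + γz cos²β tanφ] / [γz sinβ cosβ].
γz = 18.9·4.7 = 88.83 kN/m²
Numerator = 12.6 + 88.83·cos²35.5°·tan23.7° = 12.6 + 88.83·0.6628·0.4390 = 38.444 kPa
Denominator = 88.83·sin35.5°·cos35.5° = 88.83·0.5807·0.8141 = 41.995 kPa
FS = 38.444 / 41.995 = 0.915

FS = 0.92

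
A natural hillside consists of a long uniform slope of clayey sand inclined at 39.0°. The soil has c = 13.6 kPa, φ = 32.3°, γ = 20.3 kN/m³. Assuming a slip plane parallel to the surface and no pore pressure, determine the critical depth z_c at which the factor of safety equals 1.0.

Setting FS = 1.00 in FS = [c + γz cos²β tanφ] / [γz sinβ cosβ] and solving for z:
z = c / [γ cosβ (FS·sinβ − cosβ·tanφ)]
  = 13.6 / [20.3·cos39.0°·(1.00·sin39.0° − cos39.0°·tan32.3°)]
  = 13.6 / [20.3·0.7771·(1.00·0.6293 − 0.7771·0.6322)]
  = 13.6 / 2.1776 = 6.246 m

z_c = 6.25 m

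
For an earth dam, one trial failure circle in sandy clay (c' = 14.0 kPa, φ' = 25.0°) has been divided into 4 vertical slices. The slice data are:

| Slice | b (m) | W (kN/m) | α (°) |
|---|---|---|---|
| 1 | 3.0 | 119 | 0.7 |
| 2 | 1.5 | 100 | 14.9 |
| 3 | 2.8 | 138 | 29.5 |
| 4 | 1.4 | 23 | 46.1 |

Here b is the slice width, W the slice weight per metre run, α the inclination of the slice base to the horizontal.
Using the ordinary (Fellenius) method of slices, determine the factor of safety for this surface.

Ordinary method of slices: FS = Σ[c'·Δl_i + (W_i cosα_i)·tanφ'] / Σ W_i sinα_i, with Δl_i = b_i / cosα_i.
Slice 1: Δl = 3.0/cos0.7° = 3.000 m; N'_1 = 119·cos0.7° = 119.0; c'Δl = 42.00; W sinα = 1.5
Slice 2: Δl = 1.5/cos14.9° = 1.552 m; N'_2 = 100·cos14.9° = 96.6; c'Δl = 21.73; W sinα = 25.7
Slice 3: Δl = 2.8/cos29.5° = 3.217 m; N'_3 = 138·cos29.5° = 120.1; c'Δl = 45.04; W sinα = 68.0
Slice 4: Δl = 1.4/cos46.1° = 2.019 m; N'_4 = 23·cos46.1° = 15.9; c'Δl = 28.27; W sinα = 16.6
Σc'Δl = 137.0 kN/m; ΣN' = 351.7 kN/m; ΣW sinα = 111.7 kN/m
Resisting = 137.0 + 351.7·tan25.0° = 137.0 + 164.0 = 301.0 kN/m
FS = 301.0 / 111.7 = 2.695

FS = 2.70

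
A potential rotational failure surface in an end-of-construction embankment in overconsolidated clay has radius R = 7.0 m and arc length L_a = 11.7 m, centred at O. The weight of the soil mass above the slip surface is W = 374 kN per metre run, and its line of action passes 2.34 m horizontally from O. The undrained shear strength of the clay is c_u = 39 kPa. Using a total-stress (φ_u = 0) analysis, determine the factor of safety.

FS = 3.65

Taking moments about the centre O, the resisting moment is provided by the undrained shear strength acting along the arc:
M_R = c_u·L_a·R = 39·11.70·7.0 = 3194.1 kN·m/m
M_D = W·d = 374·2.34 = 875.2 kN·m/m
FS = M_R / M_D = 3194.1 / 875.2 = 3.650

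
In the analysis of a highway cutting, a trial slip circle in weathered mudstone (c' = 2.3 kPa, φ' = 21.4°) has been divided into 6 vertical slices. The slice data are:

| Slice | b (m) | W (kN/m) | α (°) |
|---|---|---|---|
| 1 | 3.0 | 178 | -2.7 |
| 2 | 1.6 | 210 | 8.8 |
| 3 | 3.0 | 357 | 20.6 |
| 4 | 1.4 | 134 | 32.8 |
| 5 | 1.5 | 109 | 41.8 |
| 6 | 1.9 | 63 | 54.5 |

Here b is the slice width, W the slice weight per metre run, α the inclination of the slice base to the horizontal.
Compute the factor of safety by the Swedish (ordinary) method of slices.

Ordinary method of slices: FS = Σ[c'·Δl_i + (W_i cosα_i)·tanφ'] / Σ W_i sinα_i, with Δl_i = b_i / cosα_i.
Slice 1: Δl = 3.0/cos(-2.7°) = 3.003 m; N'_1 = 178·cos(-2.7°) = 177.8; c'Δl = 6.91; W sinα = -8.4
Slice 2: Δl = 1.6/cos8.8° = 1.619 m; N'_2 = 210·cos8.8° = 207.5; c'Δl = 3.72; W sinα = 32.1
Slice 3: Δl = 3.0/cos20.6° = 3.205 m; N'_3 = 357·cos20.6° = 334.2; c'Δl = 7.37; W sinα = 125.6
Slice 4: Δl = 1.4/cos32.8° = 1.666 m; N'_4 = 134·cos32.8° = 112.6; c'Δl = 3.83; W sinα = 72.6
Slice 5: Δl = 1.5/cos41.8° = 2.012 m; N'_5 = 109·cos41.8° = 81.3; c'Δl = 4.63; W sinα = 72.7
Slice 6: Δl = 1.9/cos54.5° = 3.272 m; N'_6 = 63·cos54.5° = 36.6; c'Δl = 7.53; W sinα = 51.3
Σc'Δl = 34.0 kN/m; ΣN' = 950.0 kN/m; ΣW sinα = 345.9 kN/m
Resisting = 34.0 + 950.0·tan21.4° = 34.0 + 372.3 = 406.3 kN/m
FS = 406.3 / 345.9 = 1.175

FS = 1.17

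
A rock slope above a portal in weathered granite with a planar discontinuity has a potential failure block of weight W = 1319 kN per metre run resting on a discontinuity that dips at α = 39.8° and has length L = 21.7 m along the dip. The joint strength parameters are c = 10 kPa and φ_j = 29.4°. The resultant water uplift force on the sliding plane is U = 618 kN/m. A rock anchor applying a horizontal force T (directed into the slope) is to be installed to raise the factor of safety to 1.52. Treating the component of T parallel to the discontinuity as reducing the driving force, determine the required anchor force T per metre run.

T = 552 kN/m

Resolving forces along and normal to the sliding plane, with the horizontal anchor force T adding T·sinα to the effective normal force and T·cosα acting up the plane against the driving force:
FS = [cL + (W cosα − U + T sinα) tanφ_j] / [W sinα − T cosα]
Without the anchor: N' = 395.4 kN/m, driving T_d = 844.3 kN/m, resisting R = 10·21.7 + 395.4·tan29.4° = 439.8 kN/m, FS = 0.52.
Setting FS = 1.52 and solving for T:
1.52·(844.3 − T cos39.8°) = 439.8 + T sin39.8°·tan29.4°
T·(sin39.8°·tan29.4° + 1.52·cos39.8°) = 1.52·844.3 − 439.8
T·(0.6401·0.5635 + 1.52·0.7683) = 1283.3 − 439.8 = 843.6
T·1.5285 = 843.6
T = 551.9 kN/m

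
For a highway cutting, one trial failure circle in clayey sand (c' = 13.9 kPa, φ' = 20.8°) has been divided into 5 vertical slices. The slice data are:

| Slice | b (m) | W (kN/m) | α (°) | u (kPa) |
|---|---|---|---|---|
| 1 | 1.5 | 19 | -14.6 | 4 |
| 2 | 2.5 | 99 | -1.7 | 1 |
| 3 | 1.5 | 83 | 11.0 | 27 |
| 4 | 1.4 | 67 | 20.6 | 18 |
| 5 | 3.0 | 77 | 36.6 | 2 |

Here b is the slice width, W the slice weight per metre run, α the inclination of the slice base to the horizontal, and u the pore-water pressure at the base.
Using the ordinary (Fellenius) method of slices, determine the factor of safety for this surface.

Ordinary method of slices: FS = Σ[c'·Δl_i + (W_i cosα_i − u_i·Δl_i)·tanφ'] / Σ W_i sinα_i, with Δl_i = b_i / cosα_i.
Slice 1: Δl = 1.5/cos(-14.6°) = 1.550 m; N'_1 = 19·cos(-14.6°) − 4·1.550 = 12.2; c'Δl = 21.55; W sinα = -4.8
Slice 2: Δl = 2.5/cos(-1.7°) = 2.501 m; N'_2 = 99·cos(-1.7°) − 1·2.501 = 96.5; c'Δl = 34.77; W sinα = -2.9
Slice 3: Δl = 1.5/cos11.0° = 1.528 m; N'_3 = 83·cos11.0° − 27·1.528 = 40.2; c'Δl = 21.24; W sinα = 15.8
Slice 4: Δl = 1.4/cos20.6° = 1.496 m; N'_4 = 67·cos20.6° − 18·1.496 = 35.8; c'Δl = 20.79; W sinα = 23.6
Slice 5: Δl = 3.0/cos36.6° = 3.737 m; N'_5 = 77·cos36.6° − 2·3.737 = 54.3; c'Δl = 51.94; W sinα = 45.9
Σc'Δl = 150.3 kN/m; ΣN' = 239.0 kN/m; ΣW sinα = 77.6 kN/m
Resisting = 150.3 + 239.0·tan20.8° = 150.3 + 90.8 = 241.1 kN/m
FS = 241.1 / 77.6 = 3.107

FS = 3.11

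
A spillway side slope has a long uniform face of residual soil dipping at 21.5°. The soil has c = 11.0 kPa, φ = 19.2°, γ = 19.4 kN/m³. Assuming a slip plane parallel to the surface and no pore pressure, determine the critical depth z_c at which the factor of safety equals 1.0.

z_c = 14.34 m

Setting FS = 1.00 in FS = [c + γz cos²β tanφ] / [γz sinβ cosβ] and solving for z:
z = c / [γ cosβ (FS·sinβ − cosβ·tanφ)]
  = 11.0 / [19.4·cos21.5°·(1.00·sin21.5° − cos21.5°·tan19.2°)]
  = 11.0 / [19.4·0.9304·(1.00·0.3665 − 0.9304·0.3482)]
  = 11.0 / 0.7670 = 14.341 m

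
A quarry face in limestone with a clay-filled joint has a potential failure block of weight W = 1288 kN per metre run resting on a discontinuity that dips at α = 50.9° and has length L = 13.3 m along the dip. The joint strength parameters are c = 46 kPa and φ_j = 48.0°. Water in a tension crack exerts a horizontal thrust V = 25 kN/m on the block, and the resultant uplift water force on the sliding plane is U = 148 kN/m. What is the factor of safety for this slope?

FS = 1.31

Resolving the block weight along and normal to the plane and applying the Mohr–Coulomb strength on the joint:
N' = W cosα − U − V sinα = 1288·cos50.9° − 148 − 25·sin50.9° = 644.9 kN/m
Driving force T = W sinα + V cosα = 1288·sin50.9° + 25·cos50.9° = 1015.3 kN/m
Resisting force R = c·L + N'·tanφ_j = 46·13.3 + 644.9·tan48.0° = 611.8 + 716.2 = 1328.0 kN/m
FS = R / T = 1328.0 / 1015.3 = 1.308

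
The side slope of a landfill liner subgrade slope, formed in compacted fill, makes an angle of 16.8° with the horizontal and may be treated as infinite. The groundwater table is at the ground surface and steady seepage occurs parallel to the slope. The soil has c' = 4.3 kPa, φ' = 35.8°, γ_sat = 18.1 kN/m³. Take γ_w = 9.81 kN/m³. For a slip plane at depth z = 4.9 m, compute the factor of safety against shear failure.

FS = 1.27

With seepage parallel to the slope and the water table at the surface, the effective normal stress on the slip plane uses the buoyant unit weight γ' = γ_sat − γ_w while the driving shear stress uses γ_sat:
FS = [c' + γ' z cos²β tanφ'] / [γ_sat z sinβ cosβ]
γ' = 18.1 − 9.81 = 8.29 kN/m³
Numerator = 4.3 + 8.29·4.9·cos²16.8°·tan35.8° = 4.3 + 8.29·4.9·0.9165·0.7212 = 31.149 kPa
Denominator = 18.1·4.9·sin16.8°·cos16.8° = 18.1·4.9·0.2890·0.9573 = 24.540 kPa
FS = 31.149 / 24.540 = 1.269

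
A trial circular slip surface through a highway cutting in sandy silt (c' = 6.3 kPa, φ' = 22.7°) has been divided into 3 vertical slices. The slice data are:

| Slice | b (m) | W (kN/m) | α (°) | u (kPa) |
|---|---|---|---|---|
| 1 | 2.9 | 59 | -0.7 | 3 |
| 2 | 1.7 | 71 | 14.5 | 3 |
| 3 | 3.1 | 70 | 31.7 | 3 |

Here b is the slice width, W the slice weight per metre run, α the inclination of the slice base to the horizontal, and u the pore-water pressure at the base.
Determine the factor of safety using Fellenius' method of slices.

FS = 2.23

Ordinary method of slices: FS = Σ[c'·Δl_i + (W_i cosα_i − u_i·Δl_i)·tanφ'] / Σ W_i sinα_i, with Δl_i = b_i / cosα_i.
Slice 1: Δl = 2.9/cos(-0.7°) = 2.900 m; N'_1 = 59·cos(-0.7°) − 3·2.900 = 50.3; c'Δl = 18.27; W sinα = -0.7
Slice 2: Δl = 1.7/cos14.5° = 1.756 m; N'_2 = 71·cos14.5° − 3·1.756 = 63.5; c'Δl = 11.06; W sinα = 17.8
Slice 3: Δl = 3.1/cos31.7° = 3.644 m; N'_3 = 70·cos31.7° − 3·3.644 = 48.6; c'Δl = 22.95; W sinα = 36.8
Σc'Δl = 52.3 kN/m; ΣN' = 162.4 kN/m; ΣW sinα = 53.8 kN/m
Resisting = 52.3 + 162.4·tan22.7° = 52.3 + 67.9 = 120.2 kN/m
FS = 120.2 / 53.8 = 2.233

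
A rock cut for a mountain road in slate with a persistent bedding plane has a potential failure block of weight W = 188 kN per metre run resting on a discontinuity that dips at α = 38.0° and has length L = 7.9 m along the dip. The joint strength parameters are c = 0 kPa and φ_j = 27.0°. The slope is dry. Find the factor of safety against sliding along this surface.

Resolving the block weight along and normal to the plane and applying the Mohr–Coulomb strength on the joint:
N' = W cosα = 188·cos38.0° = 148.1 kN/m
Driving force T = W sinα = 188·sin38.0° = 115.7 kN/m
Resisting force R = c·L + N'·tanφ_j = 0·7.9 + 148.1·tan27.0° = 0.0 + 75.5 = 75.5 kN/m
FS = R / T = 75.5 / 115.7 = 0.652

FS = 0.65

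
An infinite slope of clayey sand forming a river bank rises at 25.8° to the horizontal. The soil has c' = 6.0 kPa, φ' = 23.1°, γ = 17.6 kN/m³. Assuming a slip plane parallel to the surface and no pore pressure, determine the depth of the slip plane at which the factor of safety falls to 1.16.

z = 3.13 m

Setting FS = 1.16 in FS = [c' + γz cos²β tanφ'] / [γz sinβ cosβ] and solving for z:
z = c' / [γ cosβ (FS·sinβ − cosβ·tanφ')]
  = 6.0 / [17.6·cos25.8°·(1.16·sin25.8° − cos25.8°·tan23.1°)]
  = 6.0 / [17.6·0.9003·(1.16·0.4352 − 0.9003·0.4265)]
  = 6.0 / 1.9149 = 3.133 m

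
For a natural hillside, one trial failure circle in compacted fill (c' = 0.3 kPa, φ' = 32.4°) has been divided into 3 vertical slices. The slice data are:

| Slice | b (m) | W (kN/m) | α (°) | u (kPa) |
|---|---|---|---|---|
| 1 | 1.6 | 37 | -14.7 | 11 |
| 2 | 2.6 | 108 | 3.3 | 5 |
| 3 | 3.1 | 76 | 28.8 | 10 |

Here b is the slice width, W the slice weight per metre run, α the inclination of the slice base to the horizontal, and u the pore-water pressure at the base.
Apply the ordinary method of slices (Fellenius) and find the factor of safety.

Ordinary method of slices: FS = Σ[c'·Δl_i + (W_i cosα_i − u_i·Δl_i)·tanφ'] / Σ W_i sinα_i, with Δl_i = b_i / cosα_i.
Slice 1: Δl = 1.6/cos(-14.7°) = 1.654 m; N'_1 = 37·cos(-14.7°) − 11·1.654 = 17.6; c'Δl = 0.50; W sinα = -9.4
Slice 2: Δl = 2.6/cos3.3° = 2.604 m; N'_2 = 108·cos3.3° − 5·2.604 = 94.8; c'Δl = 0.78; W sinα = 6.2
Slice 3: Δl = 3.1/cos28.8° = 3.538 m; N'_3 = 76·cos28.8° − 10·3.538 = 31.2; c'Δl = 1.06; W sinα = 36.6
Σc'Δl = 2.3 kN/m; ΣN' = 143.6 kN/m; ΣW sinα = 33.4 kN/m
Resisting = 2.3 + 143.6·tan32.4° = 2.3 + 91.1 = 93.5 kN/m
FS = 93.5 / 33.4 = 2.795

FS = 2.80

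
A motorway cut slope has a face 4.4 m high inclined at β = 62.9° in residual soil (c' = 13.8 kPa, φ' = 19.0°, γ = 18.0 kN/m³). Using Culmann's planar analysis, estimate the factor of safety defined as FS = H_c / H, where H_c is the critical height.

FS = 2.10

H_c = (4c'/γ) · sinβ cosφ' / [1 − cos(β − φ')]
    = (4·13.8/18.0) · sin62.9°·cos19.0° / [1 − cos43.9°]
    = 3.067 · 0.8417 / 0.2794 = 9.24 m
FS = H_c / H = 9.24 / 4.4 = 2.099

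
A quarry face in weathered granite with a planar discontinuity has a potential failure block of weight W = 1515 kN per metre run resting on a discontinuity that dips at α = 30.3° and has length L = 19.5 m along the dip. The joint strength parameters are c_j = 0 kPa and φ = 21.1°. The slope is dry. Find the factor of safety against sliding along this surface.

Resolving the block weight along and normal to the plane and applying the Mohr–Coulomb strength on the joint:
N' = W cosα = 1515·cos30.3° = 1308.0 kN/m
Driving force T = W sinα = 1515·sin30.3° = 764.4 kN/m
Resisting force R = c_j·L + N'·tanφ = 0·19.5 + 1308.0·tan21.1° = 0.0 + 504.7 = 504.7 kN/m
FS = R / T = 504.7 / 764.4 = 0.660

FS = 0.66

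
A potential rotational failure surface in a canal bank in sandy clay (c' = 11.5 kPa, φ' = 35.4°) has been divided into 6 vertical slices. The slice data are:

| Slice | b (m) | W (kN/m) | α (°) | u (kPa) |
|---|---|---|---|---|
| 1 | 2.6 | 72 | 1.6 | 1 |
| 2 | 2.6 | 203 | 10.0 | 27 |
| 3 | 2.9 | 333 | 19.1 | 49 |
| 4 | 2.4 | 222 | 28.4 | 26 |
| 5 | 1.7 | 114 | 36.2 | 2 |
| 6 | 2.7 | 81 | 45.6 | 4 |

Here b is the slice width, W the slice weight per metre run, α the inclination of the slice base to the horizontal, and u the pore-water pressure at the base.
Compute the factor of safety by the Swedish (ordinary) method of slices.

Ordinary method of slices: FS = Σ[c'·Δl_i + (W_i cosα_i − u_i·Δl_i)·tanφ'] / Σ W_i sinα_i, with Δl_i = b_i / cosα_i.
Slice 1: Δl = 2.6/cos1.6° = 2.601 m; N'_1 = 72·cos1.6° − 1·2.601 = 69.4; c'Δl = 29.91; W sinα = 2.0
Slice 2: Δl = 2.6/cos10.0° = 2.640 m; N'_2 = 203·cos10.0° − 27·2.640 = 128.6; c'Δl = 30.36; W sinα = 35.3
Slice 3: Δl = 2.9/cos19.1° = 3.069 m; N'_3 = 333·cos19.1° − 49·3.069 = 164.3; c'Δl = 35.29; W sinα = 109.0
Slice 4: Δl = 2.4/cos28.4° = 2.728 m; N'_4 = 222·cos28.4° − 26·2.728 = 124.3; c'Δl = 31.38; W sinα = 105.6
Slice 5: Δl = 1.7/cos36.2° = 2.107 m; N'_5 = 114·cos36.2° − 2·2.107 = 87.8; c'Δl = 24.23; W sinα = 67.3
Slice 6: Δl = 2.7/cos45.6° = 3.859 m; N'_6 = 81·cos45.6° − 4·3.859 = 41.2; c'Δl = 44.38; W sinα = 57.9
Σc'Δl = 195.5 kN/m; ΣN' = 615.7 kN/m; ΣW sinα = 377.0 kN/m
Resisting = 195.5 + 615.7·tan35.4° = 195.5 + 437.5 = 633.1 kN/m
FS = 633.1 / 377.0 = 1.679

FS = 1.68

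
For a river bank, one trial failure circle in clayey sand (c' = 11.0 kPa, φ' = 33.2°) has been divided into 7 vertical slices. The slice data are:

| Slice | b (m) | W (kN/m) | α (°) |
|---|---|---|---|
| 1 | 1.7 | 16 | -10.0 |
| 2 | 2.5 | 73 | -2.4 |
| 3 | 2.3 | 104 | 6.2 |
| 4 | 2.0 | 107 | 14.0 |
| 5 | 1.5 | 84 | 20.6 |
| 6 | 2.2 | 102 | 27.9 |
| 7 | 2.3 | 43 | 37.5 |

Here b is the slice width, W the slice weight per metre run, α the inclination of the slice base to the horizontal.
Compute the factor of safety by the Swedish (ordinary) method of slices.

Ordinary method of slices: FS = Σ[c'·Δl_i + (W_i cosα_i)·tanφ'] / Σ W_i sinα_i, with Δl_i = b_i / cosα_i.
Slice 1: Δl = 1.7/cos(-10.0°) = 1.726 m; N'_1 = 16·cos(-10.0°) = 15.8; c'Δl = 18.99; W sinα = -2.8
Slice 2: Δl = 2.5/cos(-2.4°) = 2.502 m; N'_2 = 73·cos(-2.4°) = 72.9; c'Δl = 27.52; W sinα = -3.1
Slice 3: Δl = 2.3/cos6.2° = 2.314 m; N'_3 = 104·cos6.2° = 103.4; c'Δl = 25.45; W sinα = 11.2
Slice 4: Δl = 2.0/cos14.0° = 2.061 m; N'_4 = 107·cos14.0° = 103.8; c'Δl = 22.67; W sinα = 25.9
Slice 5: Δl = 1.5/cos20.6° = 1.602 m; N'_5 = 84·cos20.6° = 78.6; c'Δl = 17.63; W sinα = 29.6
Slice 6: Δl = 2.2/cos27.9° = 2.489 m; N'_6 = 102·cos27.9° = 90.1; c'Δl = 27.38; W sinα = 47.7
Slice 7: Δl = 2.3/cos37.5° = 2.899 m; N'_7 = 43·cos37.5° = 34.1; c'Δl = 31.89; W sinα = 26.2
Σc'Δl = 171.5 kN/m; ΣN' = 498.8 kN/m; ΣW sinα = 134.7 kN/m
Resisting = 171.5 + 498.8·tan33.2° = 171.5 + 326.4 = 497.9 kN/m
FS = 497.9 / 134.7 = 3.695

FS = 3.70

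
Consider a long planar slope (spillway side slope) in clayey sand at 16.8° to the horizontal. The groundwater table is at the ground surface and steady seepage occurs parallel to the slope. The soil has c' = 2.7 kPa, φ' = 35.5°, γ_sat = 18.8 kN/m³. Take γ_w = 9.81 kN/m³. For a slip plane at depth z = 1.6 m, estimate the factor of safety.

With seepage parallel to the slope and the water table at the surface, the effective normal stress on the slip plane uses the buoyant unit weight γ' = γ_sat − γ_w while the driving shear stress uses γ_sat:
FS = [c' + γ' z cos²β tanφ'] / [γ_sat z sinβ cosβ]
γ' = 18.8 − 9.81 = 8.99 kN/m³
Numerator = 2.7 + 8.99·1.6·cos²16.8°·tan35.5° = 2.7 + 8.99·1.6·0.9165·0.7133 = 12.103 kPa
Denominator = 18.8·1.6·sin16.8°·cos16.8° = 18.8·1.6·0.2890·0.9573 = 8.323 kPa
FS = 12.103 / 8.323 = 1.454

FS = 1.45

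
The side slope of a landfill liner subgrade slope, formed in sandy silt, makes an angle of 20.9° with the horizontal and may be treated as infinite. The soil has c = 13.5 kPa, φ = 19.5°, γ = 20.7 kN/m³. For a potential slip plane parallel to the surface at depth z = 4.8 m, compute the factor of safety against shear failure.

For an infinite slope with a slip plane parallel to the surface (no pore pressure): FS = [c + γz cos²β tanφ] / [γz sinβ cosβ].
γz = 20.7·4.8 = 99.36 kN/m²
Numerator = 13.5 + 99.36·cos²20.9°·tan19.5° = 13.5 + 99.36·0.8727·0.3541 = 44.207 kPa
Denominator = 99.36·sin20.9°·cos20.9° = 99.36·0.3567·0.9342 = 33.113 kPa
FS = 44.207 / 33.113 = 1.335

FS = 1.34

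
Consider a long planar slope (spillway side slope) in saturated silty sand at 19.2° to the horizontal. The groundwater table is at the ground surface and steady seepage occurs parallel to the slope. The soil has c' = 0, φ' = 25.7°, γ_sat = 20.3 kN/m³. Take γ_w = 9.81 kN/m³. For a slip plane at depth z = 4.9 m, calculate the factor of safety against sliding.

FS = 0.71

With seepage parallel to the slope and the water table at the surface, the effective normal stress on the slip plane uses the buoyant unit weight γ' = γ_sat − γ_w while the driving shear stress uses γ_sat:
FS = [c' + γ' z cos²β tanφ'] / [γ_sat z sinβ cosβ]
(For c' = 0 this reduces to FS = (γ'/γ_sat)·tanφ'/tanβ.)
γ' = 20.3 − 9.81 = 10.49 kN/m³
Numerator = 0.0 + 10.49·4.9·cos²19.2°·tan25.7° = 0.0 + 10.49·4.9·0.8918·0.4813 = 22.062 kPa
Denominator = 20.3·4.9·sin19.2°·cos19.2° = 20.3·4.9·0.3289·0.9444 = 30.893 kPa
FS = 22.062 / 30.893 = 0.714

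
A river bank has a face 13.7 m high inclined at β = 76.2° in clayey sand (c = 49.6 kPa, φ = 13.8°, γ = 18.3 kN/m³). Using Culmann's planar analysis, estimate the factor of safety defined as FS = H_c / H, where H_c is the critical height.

FS = 1.39

H_c = (4c/γ) · sinβ cosφ / [1 − cos(β − φ)]
    = (4·49.6/18.3) · sin76.2°·cos13.8° / [1 − cos62.4°]
    = 10.842 · 0.9431 / 0.5367 = 19.05 m
FS = H_c / H = 19.05 / 13.7 = 1.391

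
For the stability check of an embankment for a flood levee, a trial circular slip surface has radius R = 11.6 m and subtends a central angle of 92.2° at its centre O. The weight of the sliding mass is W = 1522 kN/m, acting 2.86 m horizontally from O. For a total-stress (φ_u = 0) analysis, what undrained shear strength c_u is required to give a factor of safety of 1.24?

c_u = 24.9 kPa

FS = c_u·L_a·R / (W·d), so c_u = FS·W·d / (L_a·R).
Arc length L_a = R·θ = 11.6·(92.2°·π/180) = 11.6·1.6092 = 18.67 m
c_u = 1.24·1522·2.86 / (18.67·11.6) = 5397.6 / 216.53 = 24.93 kPa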